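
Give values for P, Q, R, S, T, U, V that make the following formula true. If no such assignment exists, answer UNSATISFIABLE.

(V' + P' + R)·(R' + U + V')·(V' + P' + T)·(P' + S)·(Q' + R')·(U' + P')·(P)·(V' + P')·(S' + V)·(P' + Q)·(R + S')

UNSATISFIABLE

From the singleton clause (P), P = 1.
From the singleton clause (S), S = 1.
From the singleton clause (U'), U = 0.
From the singleton clause (V'), V = 0.
That conflicts with the unit clause (V).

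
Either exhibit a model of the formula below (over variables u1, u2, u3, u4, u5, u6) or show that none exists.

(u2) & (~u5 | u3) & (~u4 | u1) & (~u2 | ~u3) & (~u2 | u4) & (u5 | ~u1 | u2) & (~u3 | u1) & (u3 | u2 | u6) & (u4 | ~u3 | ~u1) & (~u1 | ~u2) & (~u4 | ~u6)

UNSATISFIABLE

The clause (u2) is unit, so u2 = 1.
The clause (~u3) is unit, so u3 = 0.
The clause (~u5) is unit, so u5 = 0.
The clause (u4) is unit, so u4 = 1.
The clause (u1) is unit, so u1 = 1.
That conflicts with the unit clause (~u1).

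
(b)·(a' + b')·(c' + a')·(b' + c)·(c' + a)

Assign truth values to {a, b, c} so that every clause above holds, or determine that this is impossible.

From the singleton clause (b), b = 1.
From the singleton clause (a'), a = 0.
From the singleton clause (c), c = 1.
Now (c') is unsatisfied and unit — conflict.

UNSATISFIABLE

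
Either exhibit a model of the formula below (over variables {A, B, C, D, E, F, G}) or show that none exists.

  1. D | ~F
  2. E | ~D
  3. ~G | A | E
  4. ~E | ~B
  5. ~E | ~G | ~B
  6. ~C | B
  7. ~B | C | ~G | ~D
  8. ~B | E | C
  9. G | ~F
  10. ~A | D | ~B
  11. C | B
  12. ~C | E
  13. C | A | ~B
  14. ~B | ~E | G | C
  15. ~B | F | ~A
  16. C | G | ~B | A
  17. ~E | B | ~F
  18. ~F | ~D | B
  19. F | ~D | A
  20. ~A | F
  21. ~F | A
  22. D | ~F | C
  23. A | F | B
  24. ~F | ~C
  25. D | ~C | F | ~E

UNSATISFIABLE

Case D = 1:
Unit clause (E) forces E = 1.
Unit clause (~B) forces B = 0.
Unit clause (~C) forces C = 0.
But (C) is also a unit clause — contradiction.
Undo D and try D = 0.
Unit clause (~F) forces F = 0.
Unit clause (~A) forces A = 0.
Unit clause (B) forces B = 1.
Unit clause (~E) forces E = 0.
Unit clause (~G) forces G = 0.
Unit clause (C) forces C = 1.
But (~C) is also a unit clause — contradiction.
Either choice for D ends in contradiction.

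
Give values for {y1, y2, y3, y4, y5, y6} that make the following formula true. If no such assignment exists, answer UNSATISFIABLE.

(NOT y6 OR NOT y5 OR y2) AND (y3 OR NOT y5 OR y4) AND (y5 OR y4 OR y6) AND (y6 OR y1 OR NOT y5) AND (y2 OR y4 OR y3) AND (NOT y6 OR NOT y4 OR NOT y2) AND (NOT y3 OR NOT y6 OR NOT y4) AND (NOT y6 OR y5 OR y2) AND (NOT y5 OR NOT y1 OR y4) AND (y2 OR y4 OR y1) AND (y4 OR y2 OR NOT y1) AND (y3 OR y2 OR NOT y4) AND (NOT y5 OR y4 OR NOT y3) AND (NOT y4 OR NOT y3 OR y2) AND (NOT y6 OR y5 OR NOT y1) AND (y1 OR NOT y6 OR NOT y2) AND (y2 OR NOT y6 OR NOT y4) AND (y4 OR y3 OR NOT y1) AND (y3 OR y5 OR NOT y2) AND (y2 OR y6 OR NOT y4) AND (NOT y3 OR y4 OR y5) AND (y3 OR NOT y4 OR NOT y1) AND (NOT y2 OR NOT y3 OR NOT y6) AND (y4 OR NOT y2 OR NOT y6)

Case y6 = false:
Case y5 = true:
(y1) alone gives y1 = true.
(y4) alone gives y4 = true.
(y2) alone gives y2 = true.
(y3) alone gives y3 = true.
Every clause now holds.

y1: true; y2: true; y3: true; y4: true; y5: true; y6: false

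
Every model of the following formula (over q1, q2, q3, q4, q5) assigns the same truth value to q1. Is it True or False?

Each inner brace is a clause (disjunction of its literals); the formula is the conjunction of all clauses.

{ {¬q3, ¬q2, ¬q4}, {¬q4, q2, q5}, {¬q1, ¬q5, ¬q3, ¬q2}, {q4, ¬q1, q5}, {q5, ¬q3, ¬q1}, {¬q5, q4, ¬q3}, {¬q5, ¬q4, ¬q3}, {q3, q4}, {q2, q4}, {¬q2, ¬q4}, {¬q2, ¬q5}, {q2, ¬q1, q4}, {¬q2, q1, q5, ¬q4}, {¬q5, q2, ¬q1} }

Suppose q1 = True.
Branch on q4: set q4 = True.
The clause (¬q2) is unit, so q2 = False.
The clause (q5) is unit, so q5 = True.
That conflicts with the unit clause (¬q5).
Undo q4 and try q4 = False.
The clause (q5) is unit, so q5 = True.
The clause (¬q3) is unit, so q3 = False.
That conflicts with the unit clause (q3).
Either choice for q4 ends in contradiction.
So every satisfying assignment has q1 = False.

False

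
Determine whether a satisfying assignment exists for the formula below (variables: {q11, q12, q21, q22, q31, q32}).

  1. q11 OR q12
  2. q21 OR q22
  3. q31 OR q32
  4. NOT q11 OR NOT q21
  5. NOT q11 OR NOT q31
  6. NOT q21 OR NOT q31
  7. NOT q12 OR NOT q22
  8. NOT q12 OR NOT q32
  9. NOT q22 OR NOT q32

Branch on q11: set q11 = true.
(NOT q21) alone gives q21 = false.
(q22) alone gives q22 = true.
(NOT q31) alone gives q31 = false.
(q32) alone gives q32 = true.
Now (NOT q32) is unsatisfied and unit — conflict.
Undo q11 and try q11 = false.
(q12) alone gives q12 = true.
(NOT q22) alone gives q22 = false.
(q21) alone gives q21 = true.
(NOT q31) alone gives q31 = false.
(q32) alone gives q32 = true.
Now (NOT q32) is unsatisfied and unit — conflict.
Both values of q11 lead to a conflict.
No assignment satisfies every clause.

No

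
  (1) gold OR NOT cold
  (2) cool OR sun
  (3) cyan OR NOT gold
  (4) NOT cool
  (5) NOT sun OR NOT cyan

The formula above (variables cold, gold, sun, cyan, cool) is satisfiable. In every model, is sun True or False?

True

Suppose sun = false.
(cool) alone gives cool = true.
Now (NOT cool) is unsatisfied and unit — conflict.
So every satisfying assignment has sun = True.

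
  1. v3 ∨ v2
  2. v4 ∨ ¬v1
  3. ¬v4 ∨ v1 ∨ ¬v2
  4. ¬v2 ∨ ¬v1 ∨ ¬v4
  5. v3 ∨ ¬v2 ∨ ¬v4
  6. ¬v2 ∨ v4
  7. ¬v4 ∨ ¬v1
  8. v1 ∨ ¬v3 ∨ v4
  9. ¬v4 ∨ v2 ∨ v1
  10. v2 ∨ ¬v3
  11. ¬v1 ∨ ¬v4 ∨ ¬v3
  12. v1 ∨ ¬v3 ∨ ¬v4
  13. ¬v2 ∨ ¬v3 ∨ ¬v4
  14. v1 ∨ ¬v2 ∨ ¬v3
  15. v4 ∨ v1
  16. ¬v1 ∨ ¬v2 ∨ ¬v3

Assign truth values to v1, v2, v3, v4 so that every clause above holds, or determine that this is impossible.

Branch on v3: set v3 = True.
(v2) alone gives v2 = True.
(v4) alone gives v4 = True.
But (¬v4) is also a unit clause — contradiction.
That branch fails; take v3 = False instead.
(v2) alone gives v2 = True.
(¬v4) alone gives v4 = False.
But (v4) is also a unit clause — contradiction.
Both values of v3 lead to a conflict.

UNSATISFIABLE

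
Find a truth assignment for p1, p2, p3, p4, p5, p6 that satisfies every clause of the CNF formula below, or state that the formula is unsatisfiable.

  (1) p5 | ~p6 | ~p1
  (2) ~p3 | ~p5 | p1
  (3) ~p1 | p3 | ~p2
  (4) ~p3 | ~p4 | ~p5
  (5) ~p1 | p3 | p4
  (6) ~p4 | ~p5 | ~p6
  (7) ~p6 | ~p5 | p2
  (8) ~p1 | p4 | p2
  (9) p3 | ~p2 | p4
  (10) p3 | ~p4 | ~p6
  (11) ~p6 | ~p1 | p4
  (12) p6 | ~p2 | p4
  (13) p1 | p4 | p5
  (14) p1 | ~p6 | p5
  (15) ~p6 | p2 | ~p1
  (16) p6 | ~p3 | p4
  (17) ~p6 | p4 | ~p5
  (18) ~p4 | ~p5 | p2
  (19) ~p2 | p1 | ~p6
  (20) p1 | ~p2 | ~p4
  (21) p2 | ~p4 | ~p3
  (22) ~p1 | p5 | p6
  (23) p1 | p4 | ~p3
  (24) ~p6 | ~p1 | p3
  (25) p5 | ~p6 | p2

p1: 0,  p2: 0,  p3: 0,  p4: 1,  p5: 0,  p6: 0

Branch on p5: set p5 = 0.
Branch on p6: set p6 = 0.
From the singleton clause (~p1), p1 = 0.
From the singleton clause (p4), p4 = 1.
From the singleton clause (~p2), p2 = 0.
From the singleton clause (~p3), p3 = 0.
Every clause now holds.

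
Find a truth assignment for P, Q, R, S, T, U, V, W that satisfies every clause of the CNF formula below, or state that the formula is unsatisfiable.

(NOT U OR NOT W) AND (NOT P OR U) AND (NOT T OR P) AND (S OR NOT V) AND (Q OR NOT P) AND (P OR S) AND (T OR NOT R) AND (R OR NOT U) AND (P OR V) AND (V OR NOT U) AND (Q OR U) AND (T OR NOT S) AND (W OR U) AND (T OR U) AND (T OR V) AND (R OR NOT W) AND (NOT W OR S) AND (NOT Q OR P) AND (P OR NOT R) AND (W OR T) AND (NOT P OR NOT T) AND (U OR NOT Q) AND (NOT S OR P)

UNSATISFIABLE

Suppose U = false.
(NOT P) alone gives P = false.
(NOT T) alone gives T = false.
That conflicts with the unit clause (T).
That branch fails; take U = true instead.
(NOT W) alone gives W = false.
(R) alone gives R = true.
(T) alone gives T = true.
(P) alone gives P = true.
That conflicts with the unit clause (NOT P).
Both values of U lead to a conflict.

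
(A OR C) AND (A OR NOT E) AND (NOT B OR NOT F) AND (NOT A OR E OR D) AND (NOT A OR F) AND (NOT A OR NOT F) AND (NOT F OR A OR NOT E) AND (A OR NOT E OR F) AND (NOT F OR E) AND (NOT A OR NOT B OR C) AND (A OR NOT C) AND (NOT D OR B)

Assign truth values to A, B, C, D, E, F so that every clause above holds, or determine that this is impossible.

UNSATISFIABLE

Branch on A: set A = true.
From the singleton clause (F), F = true.
Now (NOT F) is unsatisfied and unit — conflict.
So A must be the other value — set A = false.
From the singleton clause (C), C = true.
Now (NOT C) is unsatisfied and unit — conflict.
Either choice for A ends in contradiction.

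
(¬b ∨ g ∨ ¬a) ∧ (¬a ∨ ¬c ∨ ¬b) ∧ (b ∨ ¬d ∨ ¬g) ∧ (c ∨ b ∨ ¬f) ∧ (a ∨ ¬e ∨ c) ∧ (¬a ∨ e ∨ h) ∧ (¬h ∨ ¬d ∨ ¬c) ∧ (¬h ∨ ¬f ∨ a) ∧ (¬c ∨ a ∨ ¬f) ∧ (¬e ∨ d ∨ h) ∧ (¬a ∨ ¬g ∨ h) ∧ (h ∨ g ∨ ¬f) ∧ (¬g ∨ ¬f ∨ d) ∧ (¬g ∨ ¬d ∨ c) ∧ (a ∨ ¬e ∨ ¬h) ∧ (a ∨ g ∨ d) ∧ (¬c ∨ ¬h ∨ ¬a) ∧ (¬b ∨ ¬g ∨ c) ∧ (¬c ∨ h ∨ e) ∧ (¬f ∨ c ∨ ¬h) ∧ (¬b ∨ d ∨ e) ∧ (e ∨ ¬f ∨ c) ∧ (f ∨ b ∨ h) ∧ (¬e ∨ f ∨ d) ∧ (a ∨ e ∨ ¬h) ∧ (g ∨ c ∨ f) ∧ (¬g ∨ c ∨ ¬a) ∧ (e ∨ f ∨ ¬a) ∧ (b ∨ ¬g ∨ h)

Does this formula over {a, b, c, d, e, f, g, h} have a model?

Suppose b = True.
Suppose g = True.
From the singleton clause (c), c = True.
From the singleton clause (¬a), a = False.
From the singleton clause (¬f), f = False.
Suppose h = False.
From the singleton clause (e), e = True.
From the singleton clause (d), d = True.
This assignment satisfies each clause.
A satisfying assignment: a ↦ False; b ↦ True; c ↦ True; d ↦ True; e ↦ True; f ↦ False; g ↦ True; h ↦ False.

Satisfiable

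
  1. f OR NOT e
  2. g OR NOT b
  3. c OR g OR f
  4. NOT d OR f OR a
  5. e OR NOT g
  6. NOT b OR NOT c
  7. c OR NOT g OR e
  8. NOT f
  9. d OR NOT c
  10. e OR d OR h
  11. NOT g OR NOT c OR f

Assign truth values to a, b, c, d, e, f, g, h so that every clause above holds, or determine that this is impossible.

(NOT f) alone gives f = false.
(NOT e) alone gives e = false.
(NOT g) alone gives g = false.
(NOT b) alone gives b = false.
(c) alone gives c = true.
(d) alone gives d = true.
(a) alone gives a = true.
All clauses hold; h can take either value.

a=true; b=false; c=true; d=true; e=false; f=false; g=false; h=true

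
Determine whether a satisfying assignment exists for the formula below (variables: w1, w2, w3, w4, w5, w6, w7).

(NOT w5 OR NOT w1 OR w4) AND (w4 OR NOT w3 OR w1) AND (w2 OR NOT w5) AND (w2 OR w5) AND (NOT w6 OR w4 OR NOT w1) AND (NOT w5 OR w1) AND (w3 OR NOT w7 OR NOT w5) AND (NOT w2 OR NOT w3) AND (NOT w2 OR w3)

No

Case w2 = true:
The clause (NOT w3) is unit, so w3 = false.
Now (w3) is unsatisfied and unit — conflict.
Backtrack on w2: now try w2 = false.
The clause (NOT w5) is unit, so w5 = false.
Now (w5) is unsatisfied and unit — conflict.
Either choice for w2 ends in contradiction.
No assignment satisfies every clause.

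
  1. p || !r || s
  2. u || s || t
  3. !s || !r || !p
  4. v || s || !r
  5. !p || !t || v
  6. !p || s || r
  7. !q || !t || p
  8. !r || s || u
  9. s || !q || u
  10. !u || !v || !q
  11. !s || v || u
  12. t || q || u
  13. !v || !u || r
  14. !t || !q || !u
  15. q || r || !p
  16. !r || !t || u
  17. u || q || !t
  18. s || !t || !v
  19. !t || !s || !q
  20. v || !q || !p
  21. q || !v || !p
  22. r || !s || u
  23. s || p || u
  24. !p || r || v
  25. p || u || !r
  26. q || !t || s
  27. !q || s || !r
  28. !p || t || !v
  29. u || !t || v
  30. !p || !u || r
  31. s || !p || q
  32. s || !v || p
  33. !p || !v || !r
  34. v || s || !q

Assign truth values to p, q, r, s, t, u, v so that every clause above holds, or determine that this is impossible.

p: false, q: false, r: true, s: true, t: true, u: true, v: false

Branch on p: set p = false.
Branch on r: set r = true.
The clause (s) is unit, so s = true.
The clause (u) is unit, so u = true.
Branch on q: set q = false.
All clauses hold; t, v can take either value.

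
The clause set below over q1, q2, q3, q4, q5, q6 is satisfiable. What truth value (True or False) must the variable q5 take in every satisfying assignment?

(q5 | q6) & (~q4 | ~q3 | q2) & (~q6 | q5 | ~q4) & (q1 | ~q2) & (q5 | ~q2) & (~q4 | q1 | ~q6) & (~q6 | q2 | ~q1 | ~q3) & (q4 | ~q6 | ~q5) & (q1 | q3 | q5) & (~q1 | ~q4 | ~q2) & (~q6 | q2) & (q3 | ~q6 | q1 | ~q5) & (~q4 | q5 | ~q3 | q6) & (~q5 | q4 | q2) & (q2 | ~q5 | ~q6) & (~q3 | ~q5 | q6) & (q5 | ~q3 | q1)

True

Suppose q5 = 0.
The clause (q6) is unit, so q6 = 1.
The clause (~q4) is unit, so q4 = 0.
The clause (~q2) is unit, so q2 = 0.
Now (q2) is unsatisfied and unit — conflict.
So every satisfying assignment has q5 = True.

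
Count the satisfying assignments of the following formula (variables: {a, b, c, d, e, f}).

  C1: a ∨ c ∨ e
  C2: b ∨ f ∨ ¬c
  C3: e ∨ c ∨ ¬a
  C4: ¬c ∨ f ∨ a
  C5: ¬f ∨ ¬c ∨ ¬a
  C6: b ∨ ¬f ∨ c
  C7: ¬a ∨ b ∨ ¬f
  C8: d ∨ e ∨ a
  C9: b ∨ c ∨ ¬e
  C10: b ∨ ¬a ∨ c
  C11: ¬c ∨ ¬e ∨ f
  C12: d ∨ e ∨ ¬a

There are 2^6 = 64 truth assignments over (a, b, c, d, e, f).
Split on f. With f = True, the clauses containing f are satisfied and ¬f drops from the rest; 10 of the 2^5 = 32 assignments to the other variables satisfy what remains.
With f = False, by the same count on the reduced clause set, 5 assignments work.
Total: 10 + 5 = 15.

15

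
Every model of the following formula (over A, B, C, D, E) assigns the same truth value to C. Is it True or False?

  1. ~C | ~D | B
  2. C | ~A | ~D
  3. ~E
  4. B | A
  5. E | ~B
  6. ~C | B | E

Suppose C = 1.
(~E) alone gives E = 0.
(~B) alone gives B = 0.
Now (B) is unsatisfied and unit — conflict.
So every satisfying assignment has C = False.

False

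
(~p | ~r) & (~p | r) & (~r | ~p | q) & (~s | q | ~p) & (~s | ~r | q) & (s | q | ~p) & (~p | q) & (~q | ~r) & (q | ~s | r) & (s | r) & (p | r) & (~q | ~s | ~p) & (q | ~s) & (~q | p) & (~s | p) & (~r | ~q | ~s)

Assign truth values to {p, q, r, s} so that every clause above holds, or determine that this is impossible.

p ↦ 0, q ↦ 0, r ↦ 1, s ↦ 0

Branch on p: set p = 0.
The clause (r) is unit, so r = 1.
The clause (~q) is unit, so q = 0.
The clause (~s) is unit, so s = 0.
Every clause now holds.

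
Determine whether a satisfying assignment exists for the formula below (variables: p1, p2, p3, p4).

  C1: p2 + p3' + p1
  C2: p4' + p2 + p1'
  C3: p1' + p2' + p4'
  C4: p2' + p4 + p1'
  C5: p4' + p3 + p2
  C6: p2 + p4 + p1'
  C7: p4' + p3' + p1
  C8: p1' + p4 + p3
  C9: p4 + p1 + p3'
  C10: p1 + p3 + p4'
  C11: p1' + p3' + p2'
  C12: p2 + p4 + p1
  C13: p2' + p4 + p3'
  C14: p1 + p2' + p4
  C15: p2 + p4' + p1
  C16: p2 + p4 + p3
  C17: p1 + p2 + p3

No, unsatisfiable

Branch on p2: set p2 = 1.
Branch on p1: set p1 = 0.
From the singleton clause (p4), p4 = 1.
From the singleton clause (p3'), p3 = 0.
But (p3) is also a unit clause — contradiction.
Backtrack on p1: now try p1 = 1.
From the singleton clause (p4'), p4 = 0.
But (p4) is also a unit clause — contradiction.
Either choice for p1 ends in contradiction.
Backtrack on p2: now try p2 = 0.
Branch on p3: set p3 = 0.
From the singleton clause (p4'), p4 = 0.
But (p4) is also a unit clause — contradiction.
Backtrack on p3: now try p3 = 1.
From the singleton clause (p1), p1 = 1.
From the singleton clause (p4'), p4 = 0.
But (p4) is also a unit clause — contradiction.
Either choice for p3 ends in contradiction.
Either choice for p2 ends in contradiction.
No assignment satisfies every clause.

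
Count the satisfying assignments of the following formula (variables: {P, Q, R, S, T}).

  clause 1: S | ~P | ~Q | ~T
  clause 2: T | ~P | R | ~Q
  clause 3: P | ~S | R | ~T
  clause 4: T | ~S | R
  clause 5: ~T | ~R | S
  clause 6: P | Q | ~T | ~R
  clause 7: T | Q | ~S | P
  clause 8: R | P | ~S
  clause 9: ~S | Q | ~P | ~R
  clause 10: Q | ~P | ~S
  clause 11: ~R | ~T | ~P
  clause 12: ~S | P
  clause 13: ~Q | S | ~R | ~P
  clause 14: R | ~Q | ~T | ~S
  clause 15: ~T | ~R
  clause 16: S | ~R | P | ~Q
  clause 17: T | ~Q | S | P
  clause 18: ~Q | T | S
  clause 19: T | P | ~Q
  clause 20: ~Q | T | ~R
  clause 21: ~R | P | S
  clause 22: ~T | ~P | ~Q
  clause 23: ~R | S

There are 2^5 = 32 truth assignments over (P, Q, R, S, T).
Split on P. With P = 1, the clauses containing P are satisfied and ~P drops from the rest; 2 of the 2^4 = 16 assignments to the other variables satisfy what remains.
With P = 0, by the same count on the reduced clause set, 3 assignments work.
(One model: P=F, Q=F, R=F, S=F, T=F.)
Total: 2 + 3 = 5.

5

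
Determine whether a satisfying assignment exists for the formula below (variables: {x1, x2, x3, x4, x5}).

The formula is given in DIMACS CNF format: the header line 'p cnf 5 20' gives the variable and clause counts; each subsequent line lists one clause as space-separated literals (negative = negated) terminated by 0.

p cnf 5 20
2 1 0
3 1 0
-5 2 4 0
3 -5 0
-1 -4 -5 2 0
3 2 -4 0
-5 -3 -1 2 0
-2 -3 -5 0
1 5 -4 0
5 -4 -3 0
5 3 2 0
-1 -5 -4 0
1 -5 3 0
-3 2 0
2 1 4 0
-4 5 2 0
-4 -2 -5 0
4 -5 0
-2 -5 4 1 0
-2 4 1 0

Yes, satisfiable

Suppose x2 = True.
Suppose x3 = True.
From the singleton clause (¬x5), x5 = False.
From the singleton clause (¬x4), x4 = False.
From the singleton clause (x1), x1 = True.
Every clause now holds.
A satisfying assignment: x1=True, x2=True, x3=True, x4=False, x5=False.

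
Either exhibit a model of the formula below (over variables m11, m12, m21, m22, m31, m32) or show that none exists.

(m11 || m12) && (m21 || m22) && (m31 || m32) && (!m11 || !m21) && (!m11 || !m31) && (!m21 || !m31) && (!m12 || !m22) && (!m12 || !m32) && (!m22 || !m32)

UNSATISFIABLE

Case m11 = true:
(!m21) alone gives m21 = false.
(m22) alone gives m22 = true.
(!m31) alone gives m31 = false.
(m32) alone gives m32 = true.
But (!m32) is also a unit clause — contradiction.
That branch fails; take m11 = false instead.
(m12) alone gives m12 = true.
(!m22) alone gives m22 = false.
(m21) alone gives m21 = true.
(!m31) alone gives m31 = false.
(m32) alone gives m32 = true.
But (!m32) is also a unit clause — contradiction.
Neither m11 = true nor m11 = false works.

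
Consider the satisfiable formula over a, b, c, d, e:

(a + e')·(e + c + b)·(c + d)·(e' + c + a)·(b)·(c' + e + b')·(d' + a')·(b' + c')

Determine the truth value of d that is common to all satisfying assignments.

True

Suppose d = 0.
The clause (c) is unit, so c = 1.
The clause (b) is unit, so b = 1.
Now (b') is unsatisfied and unit — conflict.
So every satisfying assignment has d = True.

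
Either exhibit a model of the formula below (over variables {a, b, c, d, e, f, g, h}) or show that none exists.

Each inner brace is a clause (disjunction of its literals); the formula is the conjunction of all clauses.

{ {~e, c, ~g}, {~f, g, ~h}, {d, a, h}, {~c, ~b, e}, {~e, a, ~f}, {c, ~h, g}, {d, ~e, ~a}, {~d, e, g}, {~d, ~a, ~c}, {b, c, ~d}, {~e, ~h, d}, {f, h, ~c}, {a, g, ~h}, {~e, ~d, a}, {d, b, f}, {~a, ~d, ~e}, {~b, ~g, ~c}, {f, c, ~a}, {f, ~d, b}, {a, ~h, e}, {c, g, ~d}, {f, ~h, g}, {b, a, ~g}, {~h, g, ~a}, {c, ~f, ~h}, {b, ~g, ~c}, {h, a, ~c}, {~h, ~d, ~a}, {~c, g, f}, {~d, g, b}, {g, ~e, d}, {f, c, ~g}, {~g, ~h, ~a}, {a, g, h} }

Suppose e = 0.
Suppose c = 0.
Suppose h = 0.
Suppose d = 1.
The clause (g) is unit, so g = 1.
The clause (b) is unit, so b = 1.
The clause (f) is unit, so f = 1.
No clause remains; a is free.

a ↦ 1, b ↦ 1, c ↦ 0, d ↦ 1, e ↦ 0, f ↦ 1, g ↦ 1, h ↦ 0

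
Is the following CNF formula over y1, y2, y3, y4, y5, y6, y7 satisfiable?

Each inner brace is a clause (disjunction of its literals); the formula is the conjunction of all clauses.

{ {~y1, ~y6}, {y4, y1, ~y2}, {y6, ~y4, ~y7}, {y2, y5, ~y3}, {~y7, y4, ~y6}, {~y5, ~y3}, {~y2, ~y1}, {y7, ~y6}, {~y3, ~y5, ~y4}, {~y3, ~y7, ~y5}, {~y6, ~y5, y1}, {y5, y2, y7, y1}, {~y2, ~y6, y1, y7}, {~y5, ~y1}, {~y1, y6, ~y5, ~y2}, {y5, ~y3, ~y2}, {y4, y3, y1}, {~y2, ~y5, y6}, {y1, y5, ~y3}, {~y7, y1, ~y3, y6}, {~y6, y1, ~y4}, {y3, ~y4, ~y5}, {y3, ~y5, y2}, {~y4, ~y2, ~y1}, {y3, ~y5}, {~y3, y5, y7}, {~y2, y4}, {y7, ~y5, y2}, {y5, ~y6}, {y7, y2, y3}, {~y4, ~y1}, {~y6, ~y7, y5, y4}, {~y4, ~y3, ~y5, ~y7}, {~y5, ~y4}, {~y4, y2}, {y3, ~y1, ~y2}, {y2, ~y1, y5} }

Suppose y1 = 0.
Suppose y4 = 1.
(~y6) alone gives y6 = 0.
(~y7) alone gives y7 = 0.
(~y5) alone gives y5 = 0.
(y2) alone gives y2 = 1.
(~y3) alone gives y3 = 0.
Every clause now holds.
A satisfying assignment: y1: 0, y2: 1, y3: 0, y4: 1, y5: 0, y6: 0, y7: 0.

Satisfiable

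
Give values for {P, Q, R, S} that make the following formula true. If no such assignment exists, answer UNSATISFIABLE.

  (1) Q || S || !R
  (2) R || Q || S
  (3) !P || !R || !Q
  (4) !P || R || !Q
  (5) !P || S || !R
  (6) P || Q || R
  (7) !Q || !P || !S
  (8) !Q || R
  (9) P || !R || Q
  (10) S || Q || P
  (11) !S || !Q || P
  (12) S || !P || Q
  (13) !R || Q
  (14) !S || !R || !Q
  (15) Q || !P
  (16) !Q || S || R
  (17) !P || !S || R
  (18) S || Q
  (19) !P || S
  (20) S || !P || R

P ↦ false; Q ↦ true; R ↦ true; S ↦ false

Case Q = true:
(R) alone gives R = true.
(!P) alone gives P = false.
(!S) alone gives S = false.
This assignment satisfies each clause.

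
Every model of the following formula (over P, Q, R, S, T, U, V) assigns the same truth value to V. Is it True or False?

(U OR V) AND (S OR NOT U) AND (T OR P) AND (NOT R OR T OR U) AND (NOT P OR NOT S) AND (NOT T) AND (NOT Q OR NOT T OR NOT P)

Suppose V = false.
From the singleton clause (U), U = true.
From the singleton clause (S), S = true.
From the singleton clause (NOT P), P = false.
From the singleton clause (T), T = true.
But (NOT T) is also a unit clause — contradiction.
So every satisfying assignment has V = True.

True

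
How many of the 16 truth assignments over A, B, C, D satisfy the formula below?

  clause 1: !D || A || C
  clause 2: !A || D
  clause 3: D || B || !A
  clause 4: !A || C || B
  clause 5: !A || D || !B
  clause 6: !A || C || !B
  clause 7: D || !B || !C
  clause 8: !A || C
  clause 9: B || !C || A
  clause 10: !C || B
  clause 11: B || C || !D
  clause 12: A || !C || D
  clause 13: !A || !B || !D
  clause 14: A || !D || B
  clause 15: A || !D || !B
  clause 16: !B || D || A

1

There are 2^4 = 16 truth assignments over (A, B, C, D).
Check each against the 16 clauses (columns in the order A, B, C, D):
  F F F F  ✓ satisfies all
  F F F T  ✗ fails (!D || A || C)
  F F T F  ✗ fails (B || !C || A)
  F F T T  ✗ fails (B || !C || A)
  F T F F  ✗ fails (!B || D || A)
  F T F T  ✗ fails (!D || A || C)
  F T T F  ✗ fails (D || !B || !C)
  F T T T  ✗ fails (A || !D || !B)
  T F F F  ✗ fails (!A || D)
  T F F T  ✗ fails (!A || C || B)
  T F T F  ✗ fails (!A || D)
  T F T T  ✗ fails (!C || B)
  T T F F  ✗ fails (!A || D)
  T T F T  ✗ fails (!A || C || !B)
  T T T F  ✗ fails (!A || D)
  T T T T  ✗ fails (!A || !B || !D)
1 of the 16 rows is a model.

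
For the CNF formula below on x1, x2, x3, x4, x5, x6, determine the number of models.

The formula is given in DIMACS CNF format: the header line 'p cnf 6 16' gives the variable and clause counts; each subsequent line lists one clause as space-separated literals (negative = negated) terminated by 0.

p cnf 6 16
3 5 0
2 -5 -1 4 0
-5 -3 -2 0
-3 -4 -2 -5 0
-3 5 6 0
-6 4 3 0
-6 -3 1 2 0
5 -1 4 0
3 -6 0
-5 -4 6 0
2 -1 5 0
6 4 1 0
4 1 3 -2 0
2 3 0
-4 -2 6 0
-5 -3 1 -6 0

5

There are 2^6 = 64 truth assignments over (x1, x2, x3, x4, x5, x6).
Split on x1. With x1 = True, the clauses containing x1 are satisfied and ¬x1 drops from the rest; 3 of the 2^5 = 32 assignments to the other variables satisfy what remains.
With x1 = False, by the same count on the reduced clause set, 2 assignments work.
(One model: x1=F, x2=T, x3=T, x4=F, x5=F, x6=T.)
Total: 3 + 2 = 5.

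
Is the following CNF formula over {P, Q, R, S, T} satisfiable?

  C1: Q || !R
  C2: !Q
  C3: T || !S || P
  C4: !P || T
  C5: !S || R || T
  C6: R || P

Satisfiable

The clause (!Q) is unit, so Q = false.
The clause (!R) is unit, so R = false.
The clause (P) is unit, so P = true.
The clause (T) is unit, so T = true.
Every clause is now satisfied; S is unconstrained.
A satisfying assignment: P ↦ true,  Q ↦ false,  R ↦ false,  S ↦ false,  T ↦ true.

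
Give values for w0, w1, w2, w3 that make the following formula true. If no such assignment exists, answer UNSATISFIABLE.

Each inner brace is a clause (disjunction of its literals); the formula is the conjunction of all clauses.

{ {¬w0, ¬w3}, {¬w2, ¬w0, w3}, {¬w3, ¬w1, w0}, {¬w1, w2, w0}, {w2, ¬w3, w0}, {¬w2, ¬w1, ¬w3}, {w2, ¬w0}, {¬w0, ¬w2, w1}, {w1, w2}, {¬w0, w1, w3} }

Suppose w0 = False.
Suppose w3 = True.
(¬w1) alone gives w1 = False.
(w2) alone gives w2 = True.
This assignment satisfies each clause.

w0 ↦ False; w1 ↦ False; w2 ↦ True; w3 ↦ True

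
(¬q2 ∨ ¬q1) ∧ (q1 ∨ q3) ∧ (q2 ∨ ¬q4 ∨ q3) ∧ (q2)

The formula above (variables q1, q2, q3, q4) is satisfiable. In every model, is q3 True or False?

Suppose q3 = False.
Unit clause (q1) forces q1 = True.
Unit clause (¬q2) forces q2 = False.
Now (q2) is unsatisfied and unit — conflict.
So every satisfying assignment has q3 = True.

True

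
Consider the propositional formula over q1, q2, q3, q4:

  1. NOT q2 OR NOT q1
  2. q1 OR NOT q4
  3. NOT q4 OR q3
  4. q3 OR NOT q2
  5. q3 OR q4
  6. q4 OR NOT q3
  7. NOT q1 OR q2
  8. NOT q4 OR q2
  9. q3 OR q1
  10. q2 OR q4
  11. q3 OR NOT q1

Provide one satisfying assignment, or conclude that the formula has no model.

Case q2 = false:
The clause (NOT q1) is unit, so q1 = false.
The clause (NOT q4) is unit, so q4 = false.
But (q4) is also a unit clause — contradiction.
So q2 must be the other value — set q2 = true.
The clause (NOT q1) is unit, so q1 = false.
The clause (NOT q4) is unit, so q4 = false.
The clause (q3) is unit, so q3 = true.
But (NOT q3) is also a unit clause — contradiction.
Either choice for q2 ends in contradiction.

UNSATISFIABLE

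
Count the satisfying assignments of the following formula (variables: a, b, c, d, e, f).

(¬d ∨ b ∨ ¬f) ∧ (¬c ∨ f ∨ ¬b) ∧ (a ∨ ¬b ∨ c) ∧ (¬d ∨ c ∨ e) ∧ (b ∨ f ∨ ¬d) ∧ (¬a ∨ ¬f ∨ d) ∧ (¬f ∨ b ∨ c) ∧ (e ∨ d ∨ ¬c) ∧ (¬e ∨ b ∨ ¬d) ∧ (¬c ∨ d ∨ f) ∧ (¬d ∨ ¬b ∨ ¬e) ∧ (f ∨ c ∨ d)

There are 2^6 = 64 truth assignments over (a, b, c, d, e, f).
Split on f. With f = True, the clauses containing f are satisfied and ¬f drops from the rest; 4 of the 2^5 = 32 assignments to the other variables satisfy what remains.
With f = False, by the same count on the reduced clause set, 0 assignments work.
(One model: a=F, b=F, c=T, d=F, e=T, f=T.)
Total: 4 + 0 = 4.

4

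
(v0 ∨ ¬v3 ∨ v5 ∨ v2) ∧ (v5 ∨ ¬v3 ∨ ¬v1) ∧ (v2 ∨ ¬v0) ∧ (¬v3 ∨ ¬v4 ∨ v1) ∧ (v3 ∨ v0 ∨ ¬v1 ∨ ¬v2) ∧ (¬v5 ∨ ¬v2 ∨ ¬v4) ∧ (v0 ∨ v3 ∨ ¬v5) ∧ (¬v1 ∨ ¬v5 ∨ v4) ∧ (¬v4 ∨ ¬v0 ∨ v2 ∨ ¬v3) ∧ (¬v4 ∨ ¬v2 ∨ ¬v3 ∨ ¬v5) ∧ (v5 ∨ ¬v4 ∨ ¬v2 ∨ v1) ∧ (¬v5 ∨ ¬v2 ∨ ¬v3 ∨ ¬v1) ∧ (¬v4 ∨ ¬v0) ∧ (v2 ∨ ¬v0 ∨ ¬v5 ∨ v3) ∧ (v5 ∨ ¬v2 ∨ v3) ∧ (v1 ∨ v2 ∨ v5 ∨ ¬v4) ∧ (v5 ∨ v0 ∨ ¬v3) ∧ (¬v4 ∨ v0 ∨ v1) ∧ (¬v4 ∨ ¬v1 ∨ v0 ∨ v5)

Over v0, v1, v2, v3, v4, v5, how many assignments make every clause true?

8

There are 2^6 = 64 truth assignments over (v0, v1, v2, v3, v4, v5).
Split on v1. With v1 = True, the clauses containing v1 are satisfied and ¬v1 drops from the rest; 2 of the 2^5 = 32 assignments to the other variables satisfy what remains.
With v1 = False, by the same count on the reduced clause set, 6 assignments work.
Total: 2 + 6 = 8.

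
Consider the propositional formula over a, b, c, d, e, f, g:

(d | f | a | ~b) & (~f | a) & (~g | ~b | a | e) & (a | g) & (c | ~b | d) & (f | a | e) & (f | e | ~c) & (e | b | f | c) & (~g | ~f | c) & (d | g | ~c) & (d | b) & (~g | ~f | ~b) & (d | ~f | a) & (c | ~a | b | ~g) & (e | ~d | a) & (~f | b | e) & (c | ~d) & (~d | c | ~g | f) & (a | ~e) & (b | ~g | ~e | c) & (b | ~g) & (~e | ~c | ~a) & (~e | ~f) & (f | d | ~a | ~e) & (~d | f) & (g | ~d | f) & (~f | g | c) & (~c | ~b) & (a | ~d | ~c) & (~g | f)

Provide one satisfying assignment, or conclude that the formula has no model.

Try f = 0.
From the singleton clause (~d), d = 0.
From the singleton clause (b), b = 1.
From the singleton clause (a), a = 1.
From the singleton clause (c), c = 1.
Now (~c) is unsatisfied and unit — conflict.
So f must be the other value — set f = 1.
From the singleton clause (a), a = 1.
From the singleton clause (~e), e = 0.
From the singleton clause (b), b = 1.
From the singleton clause (~g), g = 0.
From the singleton clause (c), c = 1.
Now (~c) is unsatisfied and unit — conflict.
Both values of f lead to a conflict.

UNSATISFIABLE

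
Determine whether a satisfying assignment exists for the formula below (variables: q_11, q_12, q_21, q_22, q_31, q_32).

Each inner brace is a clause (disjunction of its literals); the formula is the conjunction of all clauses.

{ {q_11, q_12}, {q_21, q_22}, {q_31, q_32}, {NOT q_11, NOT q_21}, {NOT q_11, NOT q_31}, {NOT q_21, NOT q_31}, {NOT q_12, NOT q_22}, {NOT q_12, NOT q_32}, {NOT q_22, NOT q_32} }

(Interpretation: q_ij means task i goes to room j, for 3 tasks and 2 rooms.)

Try q_11 = true.
Unit clause (NOT q_21) forces q_21 = false.
Unit clause (q_22) forces q_22 = true.
Unit clause (NOT q_31) forces q_31 = false.
Unit clause (q_32) forces q_32 = true.
Now (NOT q_32) is unsatisfied and unit — conflict.
Undo q_11 and try q_11 = false.
Unit clause (q_12) forces q_12 = true.
Unit clause (NOT q_22) forces q_22 = false.
Unit clause (q_21) forces q_21 = true.
Unit clause (NOT q_31) forces q_31 = false.
Unit clause (q_32) forces q_32 = true.
Now (NOT q_32) is unsatisfied and unit — conflict.
Both values of q_11 lead to a conflict.
No assignment satisfies every clause.

No, unsatisfiable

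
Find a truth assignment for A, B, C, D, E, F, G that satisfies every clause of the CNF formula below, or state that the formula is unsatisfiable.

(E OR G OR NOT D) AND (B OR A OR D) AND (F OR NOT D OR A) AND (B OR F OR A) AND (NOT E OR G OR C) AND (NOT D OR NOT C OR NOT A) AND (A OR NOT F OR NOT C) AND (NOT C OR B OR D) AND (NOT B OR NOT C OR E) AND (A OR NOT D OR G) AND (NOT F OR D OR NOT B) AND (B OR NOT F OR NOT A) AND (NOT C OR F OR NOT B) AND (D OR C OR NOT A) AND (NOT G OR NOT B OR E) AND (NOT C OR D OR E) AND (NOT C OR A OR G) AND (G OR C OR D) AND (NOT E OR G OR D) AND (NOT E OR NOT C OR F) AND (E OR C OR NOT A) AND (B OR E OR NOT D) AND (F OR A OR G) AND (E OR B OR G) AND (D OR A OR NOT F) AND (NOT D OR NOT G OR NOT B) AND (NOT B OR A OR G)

Case E = true:
Case G = true:
Case C = false:
Case D = true:
The clause (NOT B) is unit, so B = false.
Case F = true:
The clause (NOT A) is unit, so A = false.
All clauses are satisfied.

A=false, B=false, C=false, D=true, E=true, F=true, G=true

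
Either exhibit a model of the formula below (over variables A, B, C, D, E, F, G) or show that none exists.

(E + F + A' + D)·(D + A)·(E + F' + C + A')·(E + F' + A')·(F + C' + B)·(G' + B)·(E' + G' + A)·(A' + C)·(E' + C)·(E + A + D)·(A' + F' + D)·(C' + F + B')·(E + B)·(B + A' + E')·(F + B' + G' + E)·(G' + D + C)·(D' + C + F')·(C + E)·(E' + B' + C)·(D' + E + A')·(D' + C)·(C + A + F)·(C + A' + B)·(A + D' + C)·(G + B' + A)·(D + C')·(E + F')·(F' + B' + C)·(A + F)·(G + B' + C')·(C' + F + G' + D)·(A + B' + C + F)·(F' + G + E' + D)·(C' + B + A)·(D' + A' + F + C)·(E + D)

Try D = 1.
The clause (C) is unit, so C = 1.
Try F = 1.
The clause (E) is unit, so E = 1.
Try G = 1.
The clause (B) is unit, so B = 1.
The clause (A) is unit, so A = 1.
All clauses are satisfied.

A ↦ 1, B ↦ 1, C ↦ 1, D ↦ 1, E ↦ 1, F ↦ 1, G ↦ 1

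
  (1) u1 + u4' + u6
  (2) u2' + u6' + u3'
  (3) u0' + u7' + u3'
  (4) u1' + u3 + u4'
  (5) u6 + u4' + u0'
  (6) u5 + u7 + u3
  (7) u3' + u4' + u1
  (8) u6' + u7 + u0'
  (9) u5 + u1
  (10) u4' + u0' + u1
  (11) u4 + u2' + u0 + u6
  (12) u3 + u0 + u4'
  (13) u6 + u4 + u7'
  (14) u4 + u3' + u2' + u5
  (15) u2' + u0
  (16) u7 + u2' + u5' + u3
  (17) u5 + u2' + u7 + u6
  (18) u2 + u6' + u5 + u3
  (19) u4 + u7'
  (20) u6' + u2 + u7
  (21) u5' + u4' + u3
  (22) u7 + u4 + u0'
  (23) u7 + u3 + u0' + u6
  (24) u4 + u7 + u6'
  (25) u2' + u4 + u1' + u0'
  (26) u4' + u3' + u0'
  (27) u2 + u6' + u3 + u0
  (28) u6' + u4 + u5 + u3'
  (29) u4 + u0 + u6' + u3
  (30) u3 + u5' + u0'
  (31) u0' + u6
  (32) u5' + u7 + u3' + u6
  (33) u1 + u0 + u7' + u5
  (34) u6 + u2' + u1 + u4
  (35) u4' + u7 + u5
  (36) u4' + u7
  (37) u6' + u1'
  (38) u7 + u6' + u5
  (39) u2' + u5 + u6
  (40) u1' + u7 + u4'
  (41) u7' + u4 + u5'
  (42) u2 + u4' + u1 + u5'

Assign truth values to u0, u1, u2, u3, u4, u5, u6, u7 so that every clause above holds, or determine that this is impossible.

Suppose u5 = 0.
The clause (u1) is unit, so u1 = 1.
The clause (u6') is unit, so u6 = 0.
The clause (u0') is unit, so u0 = 0.
The clause (u2') is unit, so u2 = 0.
Suppose u3 = 1.
Suppose u4 = 0.
The clause (u7') is unit, so u7 = 0.
Every clause now holds.

u0=0; u1=1; u2=0; u3=1; u4=0; u5=0; u6=0; u7=0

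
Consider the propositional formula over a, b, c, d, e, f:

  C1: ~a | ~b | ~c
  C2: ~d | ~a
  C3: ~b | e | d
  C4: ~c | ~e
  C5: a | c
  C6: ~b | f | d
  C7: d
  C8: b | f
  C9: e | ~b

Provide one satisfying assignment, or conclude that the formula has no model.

a: 0, b: 0, c: 1, d: 1, e: 0, f: 1

The clause (d) is unit, so d = 1.
The clause (~a) is unit, so a = 0.
The clause (c) is unit, so c = 1.
The clause (~e) is unit, so e = 0.
The clause (~b) is unit, so b = 0.
The clause (f) is unit, so f = 1.
Every clause now holds.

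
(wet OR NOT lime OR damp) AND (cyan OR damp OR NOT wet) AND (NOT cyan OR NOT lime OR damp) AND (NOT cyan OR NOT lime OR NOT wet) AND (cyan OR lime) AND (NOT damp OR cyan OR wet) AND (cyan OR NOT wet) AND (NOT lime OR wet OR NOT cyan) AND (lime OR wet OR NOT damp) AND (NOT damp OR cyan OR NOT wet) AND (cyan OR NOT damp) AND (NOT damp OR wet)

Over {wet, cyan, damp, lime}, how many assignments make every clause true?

There are 2^4 = 16 truth assignments over (wet, cyan, damp, lime).
Split on cyan. With cyan = true, the clauses containing cyan are satisfied and NOT cyan drops from the rest; 3 of the 2^3 = 8 assignments to the other variables satisfy what remains.
With cyan = false, by the same count on the reduced clause set, 0 assignments work.
(One model: wet=F, cyan=T, damp=F, lime=F.)
Total: 3 + 0 = 3.

3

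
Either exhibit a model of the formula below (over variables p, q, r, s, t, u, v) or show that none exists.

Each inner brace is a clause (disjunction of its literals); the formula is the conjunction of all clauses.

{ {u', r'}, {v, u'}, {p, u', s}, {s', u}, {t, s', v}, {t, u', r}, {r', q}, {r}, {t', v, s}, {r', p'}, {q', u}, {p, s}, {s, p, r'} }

The clause (r) is unit, so r = 1.
The clause (u') is unit, so u = 0.
The clause (s') is unit, so s = 0.
The clause (q) is unit, so q = 1.
Now (q') is unsatisfied and unit — conflict.

UNSATISFIABLE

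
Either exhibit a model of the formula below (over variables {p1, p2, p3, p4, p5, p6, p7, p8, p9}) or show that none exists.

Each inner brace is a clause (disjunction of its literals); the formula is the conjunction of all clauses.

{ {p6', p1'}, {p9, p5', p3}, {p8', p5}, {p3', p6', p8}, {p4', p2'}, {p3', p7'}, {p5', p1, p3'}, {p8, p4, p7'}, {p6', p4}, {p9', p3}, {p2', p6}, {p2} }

UNSATISFIABLE

The clause (p2) is unit, so p2 = 1.
The clause (p4') is unit, so p4 = 0.
The clause (p6') is unit, so p6 = 0.
That conflicts with the unit clause (p6).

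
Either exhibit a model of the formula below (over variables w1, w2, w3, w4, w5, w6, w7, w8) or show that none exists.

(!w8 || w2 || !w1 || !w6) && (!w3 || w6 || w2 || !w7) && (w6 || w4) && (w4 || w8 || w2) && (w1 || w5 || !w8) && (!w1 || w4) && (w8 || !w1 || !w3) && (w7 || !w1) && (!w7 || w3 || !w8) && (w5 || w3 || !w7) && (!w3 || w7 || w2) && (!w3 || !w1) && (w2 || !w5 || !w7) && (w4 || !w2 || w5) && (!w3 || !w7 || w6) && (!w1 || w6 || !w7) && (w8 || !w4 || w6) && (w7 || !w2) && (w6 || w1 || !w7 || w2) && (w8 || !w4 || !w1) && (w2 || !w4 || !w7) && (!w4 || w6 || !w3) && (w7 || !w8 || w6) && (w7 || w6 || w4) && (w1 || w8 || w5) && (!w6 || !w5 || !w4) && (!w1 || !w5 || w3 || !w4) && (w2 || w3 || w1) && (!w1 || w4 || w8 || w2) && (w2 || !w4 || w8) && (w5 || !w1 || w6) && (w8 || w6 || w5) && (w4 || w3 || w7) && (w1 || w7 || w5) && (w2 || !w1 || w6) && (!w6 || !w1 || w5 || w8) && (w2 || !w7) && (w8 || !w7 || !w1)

w1=false; w2=true; w3=true; w4=false; w5=true; w6=true; w7=true; w8=true

Try w6 = true.
Try w1 = false.
Try w5 = true.
The clause (!w4) is unit, so w4 = false.
Try w8 = true.
Try w7 = true.
The clause (w3) is unit, so w3 = true.
The clause (w2) is unit, so w2 = true.
This assignment satisfies each clause.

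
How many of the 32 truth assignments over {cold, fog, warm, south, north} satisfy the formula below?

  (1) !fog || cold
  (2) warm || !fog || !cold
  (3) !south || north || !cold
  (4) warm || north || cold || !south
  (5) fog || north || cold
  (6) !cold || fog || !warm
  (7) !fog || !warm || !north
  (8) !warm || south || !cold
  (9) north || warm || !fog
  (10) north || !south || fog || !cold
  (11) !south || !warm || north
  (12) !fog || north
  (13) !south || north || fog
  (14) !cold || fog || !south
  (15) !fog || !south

6

There are 2^5 = 32 truth assignments over (cold, fog, warm, south, north).
Split on cold. With cold = true, the clauses containing cold are satisfied and !cold drops from the rest; 2 of the 2^4 = 16 assignments to the other variables satisfy what remains.
With cold = false, by the same count on the reduced clause set, 4 assignments work.
Total: 2 + 4 = 6.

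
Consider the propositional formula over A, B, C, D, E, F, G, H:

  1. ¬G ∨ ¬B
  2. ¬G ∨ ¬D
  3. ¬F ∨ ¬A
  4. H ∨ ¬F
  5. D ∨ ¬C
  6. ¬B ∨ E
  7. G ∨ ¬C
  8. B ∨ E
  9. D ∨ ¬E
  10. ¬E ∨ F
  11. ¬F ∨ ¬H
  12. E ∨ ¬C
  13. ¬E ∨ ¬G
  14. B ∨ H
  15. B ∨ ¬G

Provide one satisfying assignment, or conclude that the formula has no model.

UNSATISFIABLE

Case G = False:
From the singleton clause (¬C), C = False.
Case F = False:
From the singleton clause (¬E), E = False.
From the singleton clause (¬B), B = False.
That conflicts with the unit clause (B).
That branch fails; take F = True instead.
From the singleton clause (¬A), A = False.
From the singleton clause (H), H = True.
That conflicts with the unit clause (¬H).
Both values of F lead to a conflict.
That branch fails; take G = True instead.
From the singleton clause (¬B), B = False.
That conflicts with the unit clause (B).
Both values of G lead to a conflict.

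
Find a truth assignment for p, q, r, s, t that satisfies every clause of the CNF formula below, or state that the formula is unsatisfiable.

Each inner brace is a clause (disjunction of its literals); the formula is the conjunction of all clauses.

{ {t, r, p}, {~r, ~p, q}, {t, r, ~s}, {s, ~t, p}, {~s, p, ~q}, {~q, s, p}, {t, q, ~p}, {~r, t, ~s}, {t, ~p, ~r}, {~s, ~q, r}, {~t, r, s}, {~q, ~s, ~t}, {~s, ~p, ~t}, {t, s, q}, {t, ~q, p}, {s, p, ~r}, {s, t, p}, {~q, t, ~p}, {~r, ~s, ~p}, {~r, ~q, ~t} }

Branch on t: set t = 1.
Branch on s: set s = 1.
Unit clause (~q) forces q = 0.
Unit clause (~p) forces p = 0.
Every clause is now satisfied; r is unconstrained.

p: 0; q: 0; r: 1; s: 1; t: 1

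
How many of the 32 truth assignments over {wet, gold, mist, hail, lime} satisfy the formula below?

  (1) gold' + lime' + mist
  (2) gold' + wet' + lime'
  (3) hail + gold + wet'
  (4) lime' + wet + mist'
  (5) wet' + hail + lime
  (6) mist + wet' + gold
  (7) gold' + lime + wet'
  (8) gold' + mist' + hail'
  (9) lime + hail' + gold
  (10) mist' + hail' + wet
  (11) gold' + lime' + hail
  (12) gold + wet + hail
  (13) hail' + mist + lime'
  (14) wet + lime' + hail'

4

There are 2^5 = 32 truth assignments over (wet, gold, mist, hail, lime).
Split on lime. With lime = 1, the clauses containing lime are satisfied and lime' drops from the rest; 1 of the 2^4 = 16 assignments to the other variables satisfy what remains.
With lime = 0, by the same count on the reduced clause set, 3 assignments work.
(One model: wet=F, gold=T, mist=F, hail=F, lime=F.)
Total: 1 + 3 = 4.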